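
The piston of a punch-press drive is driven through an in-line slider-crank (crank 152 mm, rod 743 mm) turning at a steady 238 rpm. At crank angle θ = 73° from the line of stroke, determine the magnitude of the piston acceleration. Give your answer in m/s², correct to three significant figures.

11.3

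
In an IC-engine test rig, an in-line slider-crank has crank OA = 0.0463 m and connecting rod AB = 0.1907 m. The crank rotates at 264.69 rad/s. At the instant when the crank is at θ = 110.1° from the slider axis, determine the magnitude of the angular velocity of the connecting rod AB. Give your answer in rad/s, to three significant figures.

22.7

ω = 264.7 rad/s
The rod makes angle φ with the slider axis where L sinφ = r sinθ; differentiating, L cosφ·φ̇ = r ω cosθ.
L cosφ = √(L² − r² sin²θ) = 0.18568 m.
|ω_rod| = r ω |cosθ| / √(L² − r² sin²θ) = 0.0463·264.7·0.34366/0.18568 = 22.682 rad/s.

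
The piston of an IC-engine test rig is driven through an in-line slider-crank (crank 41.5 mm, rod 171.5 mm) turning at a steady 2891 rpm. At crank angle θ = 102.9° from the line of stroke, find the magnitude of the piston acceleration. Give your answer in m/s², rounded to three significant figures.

1700

ω = 2π·2891/60 = 302.7 rad/s
x(θ) = r cosθ + √(L² − r² sin²θ); with ω constant, a = ω²·d²x/dθ².
d²x/dθ² = −r cosθ − r²(cos2θ)/√u − r⁴ sin²2θ/(4u^{3/2}),  u = L² − r² sin²θ = 0.0277758 m².
Substituting r = 0.0415 m, L = 0.1715 m, θ = 102.9°: d²x/dθ² = +0.018538 m.
a = ω²·d²x/dθ² = (302.7)²·(+0.018538) = +1699.1 m/s²;  |a| = 1699.1 m/s².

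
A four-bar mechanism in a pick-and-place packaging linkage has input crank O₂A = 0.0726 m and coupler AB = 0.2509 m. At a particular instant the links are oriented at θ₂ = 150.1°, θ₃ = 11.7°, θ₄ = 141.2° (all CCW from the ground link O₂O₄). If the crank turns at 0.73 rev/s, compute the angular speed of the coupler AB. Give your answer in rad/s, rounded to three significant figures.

ω₂ = 4.587 rad/s (from 0.73 rev/s).
Differentiating the loop-closure r₂e^{iθ₂}+r₃e^{iθ₃}=r₁+r₄e^{iθ₄} gives r₂ω₂e^{iθ₂}+r₃ω₃e^{iθ₃}=r₄ω₄e^{iθ₄}.
Eliminating the other unknown: ω₃ = r₂ω₂ sin(θ₄−θ₂) / [r₃ sin(θ₃−θ₄)].
Numerator sine = -0.15471; denominator sine = -0.77162.
Result = 0.0726·4.587·(-0.15471) / (0.2509·(-0.77162)) = +0.2661 rad/s; magnitude 0.2661 rad/s.

0.266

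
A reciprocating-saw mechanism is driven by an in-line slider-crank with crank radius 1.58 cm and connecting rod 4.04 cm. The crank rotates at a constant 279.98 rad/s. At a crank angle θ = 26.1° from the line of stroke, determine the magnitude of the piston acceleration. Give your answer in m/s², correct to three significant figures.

1430

ω = 280 rad/s
x(θ) = r cosθ + √(L² − r² sin²θ); with ω constant, a = ω²·d²x/dθ².
d²x/dθ² = −r cosθ − r²(cos2θ)/√u − r⁴ sin²2θ/(4u^{3/2}),  u = L² − r² sin²θ = 0.00158384 m².
Substituting r = 0.0158 m, L = 0.0404 m, θ = 26.1°: d²x/dθ² = -0.018188 m.
a = ω²·d²x/dθ² = (280)²·(-0.018188) = -1425.7 m/s²;  |a| = 1425.7 m/s².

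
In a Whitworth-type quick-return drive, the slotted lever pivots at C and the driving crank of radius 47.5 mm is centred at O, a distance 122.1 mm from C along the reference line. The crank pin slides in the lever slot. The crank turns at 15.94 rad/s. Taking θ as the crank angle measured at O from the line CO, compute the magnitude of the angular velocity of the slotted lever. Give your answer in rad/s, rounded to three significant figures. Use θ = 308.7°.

3.84

ω = 15.94 rad/s
Crank pin A relative to C: A = (d + r cosθ, r sinθ); lever angle φ = atan2(r sinθ, d + r cosθ).
Differentiating tanφ: φ̇ = rω(d cosθ + r)/(d² + r² + 2dr cosθ).
d² + r² + 2dr cosθ = |CA|² = 0.0244172 m²;  d cosθ + r = +0.12384 m.
|ω_lever| = |0.0475·15.94·+0.12384| / 0.0244172 = 3.8402 rad/s.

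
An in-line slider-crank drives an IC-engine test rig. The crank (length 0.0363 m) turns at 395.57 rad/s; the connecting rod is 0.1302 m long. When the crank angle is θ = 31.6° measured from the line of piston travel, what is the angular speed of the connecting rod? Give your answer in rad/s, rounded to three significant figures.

95.0

ω = 395.6 rad/s
The rod makes angle φ with the slider axis where L sinφ = r sinθ; differentiating, L cosφ·φ̇ = r ω cosθ.
L cosφ = √(L² − r² sin²θ) = 0.1288 m.
|ω_rod| = r ω |cosθ| / √(L² − r² sin²θ) = 0.0363·395.6·0.85173/0.1288 = 94.952 rad/s.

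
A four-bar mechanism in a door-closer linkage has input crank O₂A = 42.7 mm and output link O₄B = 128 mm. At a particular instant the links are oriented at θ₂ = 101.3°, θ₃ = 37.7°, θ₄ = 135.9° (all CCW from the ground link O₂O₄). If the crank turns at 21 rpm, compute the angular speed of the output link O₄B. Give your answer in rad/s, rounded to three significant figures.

0.664

ω₂ = 2.199 rad/s (from 21 rpm).
Differentiating the loop-closure r₂e^{iθ₂}+r₃e^{iθ₃}=r₁+r₄e^{iθ₄} gives r₂ω₂e^{iθ₂}+r₃ω₃e^{iθ₃}=r₄ω₄e^{iθ₄}.
Eliminating the other unknown: ω₄ = r₂ω₂ sin(θ₂−θ₃) / [r₄ sin(θ₄−θ₃)].
Numerator sine = +0.89571; denominator sine = +0.98978.
Result = 0.0427·2.199·(+0.89571) / (0.128·(+0.98978)) = +0.66389 rad/s; magnitude 0.66389 rad/s.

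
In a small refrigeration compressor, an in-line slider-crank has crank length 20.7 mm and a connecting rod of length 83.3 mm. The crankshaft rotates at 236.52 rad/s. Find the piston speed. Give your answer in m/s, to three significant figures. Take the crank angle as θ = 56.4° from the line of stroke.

4.65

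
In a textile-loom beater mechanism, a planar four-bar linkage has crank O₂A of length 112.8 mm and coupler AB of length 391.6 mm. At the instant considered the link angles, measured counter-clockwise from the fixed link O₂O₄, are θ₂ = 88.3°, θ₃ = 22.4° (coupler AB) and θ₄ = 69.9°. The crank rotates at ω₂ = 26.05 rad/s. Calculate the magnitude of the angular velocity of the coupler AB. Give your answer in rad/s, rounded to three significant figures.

3.21

ω₂ = 26.05 rad/s
Differentiating the loop-closure r₂e^{iθ₂}+r₃e^{iθ₃}=r₁+r₄e^{iθ₄} gives r₂ω₂e^{iθ₂}+r₃ω₃e^{iθ₃}=r₄ω₄e^{iθ₄}.
Eliminating the other unknown: ω₃ = r₂ω₂ sin(θ₄−θ₂) / [r₃ sin(θ₃−θ₄)].
Numerator sine = -0.31565; denominator sine = -0.73728.
Result = 0.1128·26.05·(-0.31565) / (0.3916·(-0.73728)) = +3.2125 rad/s; magnitude 3.2125 rad/s.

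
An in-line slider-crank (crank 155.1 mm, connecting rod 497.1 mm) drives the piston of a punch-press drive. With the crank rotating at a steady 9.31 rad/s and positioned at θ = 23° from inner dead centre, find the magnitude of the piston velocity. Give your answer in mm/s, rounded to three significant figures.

ω = 9.31 rad/s
For an in-line slider-crank, x = r cosθ + √(L² − r² sin²θ), so v = −rω sinθ·[1 + r cosθ/√(L² − r² sin²θ)].
With r = 0.1551 m, L = 0.4971 m, θ = 23°: √(L² − r² sin²θ) = 0.49339 m.
v = −0.1551·9.31·0.39073·[1 + 0.1551·0.92050/0.49339] = -0.72747 m/s.
|v| = 0.72747 m/s = 727.47 mm/s.

727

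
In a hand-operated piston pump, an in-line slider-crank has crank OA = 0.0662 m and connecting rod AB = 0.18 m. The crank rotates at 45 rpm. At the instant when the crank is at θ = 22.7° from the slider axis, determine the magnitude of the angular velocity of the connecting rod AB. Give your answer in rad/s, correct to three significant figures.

1.62

ω = 4.712 rad/s (converted from 45 rpm).
The rod makes angle φ with the slider axis where L sinφ = r sinθ; differentiating, L cosφ·φ̇ = r ω cosθ.
L cosφ = √(L² − r² sin²θ) = 0.17818 m.
|ω_rod| = r ω |cosθ| / √(L² − r² sin²θ) = 0.0662·4.712·0.92254/0.17818 = 1.6152 rad/s.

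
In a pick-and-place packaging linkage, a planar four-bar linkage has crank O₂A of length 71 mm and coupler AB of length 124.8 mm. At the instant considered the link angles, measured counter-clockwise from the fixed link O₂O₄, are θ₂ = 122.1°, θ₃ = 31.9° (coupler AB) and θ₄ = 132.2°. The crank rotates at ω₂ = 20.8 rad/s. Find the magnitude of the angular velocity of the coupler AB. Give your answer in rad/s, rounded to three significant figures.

2.11

ω₂ = 20.8 rad/s
Differentiating the loop-closure r₂e^{iθ₂}+r₃e^{iθ₃}=r₁+r₄e^{iθ₄} gives r₂ω₂e^{iθ₂}+r₃ω₃e^{iθ₃}=r₄ω₄e^{iθ₄}.
Eliminating the other unknown: ω₃ = r₂ω₂ sin(θ₄−θ₂) / [r₃ sin(θ₃−θ₄)].
Numerator sine = +0.17537; denominator sine = -0.98389.
Result = 0.071·20.8·(+0.17537) / (0.1248·(-0.98389)) = -2.1092 rad/s; magnitude 2.1092 rad/s.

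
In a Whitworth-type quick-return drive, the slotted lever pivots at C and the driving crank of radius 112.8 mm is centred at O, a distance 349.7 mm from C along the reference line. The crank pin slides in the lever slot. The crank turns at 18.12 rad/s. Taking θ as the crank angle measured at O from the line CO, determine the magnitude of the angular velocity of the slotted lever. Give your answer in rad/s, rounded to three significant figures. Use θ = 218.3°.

ω = 18.12 rad/s
Crank pin A relative to C: A = (d + r cosθ, r sinθ); lever angle φ = atan2(r sinθ, d + r cosθ).
Differentiating tanφ: φ̇ = rω(d cosθ + r)/(d² + r² + 2dr cosθ).
d² + r² + 2dr cosθ = |CA|² = 0.0731011 m²;  d cosθ + r = -0.16164 m.
|ω_lever| = |0.1128·18.12·-0.16164| / 0.0731011 = 4.5194 rad/s.

4.52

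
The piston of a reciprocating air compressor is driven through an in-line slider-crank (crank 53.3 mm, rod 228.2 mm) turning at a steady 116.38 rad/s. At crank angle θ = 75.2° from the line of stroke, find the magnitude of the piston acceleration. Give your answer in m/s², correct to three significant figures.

ω = 116.4 rad/s
x(θ) = r cosθ + √(L² − r² sin²θ); with ω constant, a = ω²·d²x/dθ².
d²x/dθ² = −r cosθ − r²(cos2θ)/√u − r⁴ sin²2θ/(4u^{3/2}),  u = L² − r² sin²θ = 0.0494197 m².
Substituting r = 0.0533 m, L = 0.2282 m, θ = 75.2°: d²x/dθ² = -0.0025486 m.
a = ω²·d²x/dθ² = (116.4)²·(-0.0025486) = -34.519 m/s²;  |a| = 34.519 m/s².

34.5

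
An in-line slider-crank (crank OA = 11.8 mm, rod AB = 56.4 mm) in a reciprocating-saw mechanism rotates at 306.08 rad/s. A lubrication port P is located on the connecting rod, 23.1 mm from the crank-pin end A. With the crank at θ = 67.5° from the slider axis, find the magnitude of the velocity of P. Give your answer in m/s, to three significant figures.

3.54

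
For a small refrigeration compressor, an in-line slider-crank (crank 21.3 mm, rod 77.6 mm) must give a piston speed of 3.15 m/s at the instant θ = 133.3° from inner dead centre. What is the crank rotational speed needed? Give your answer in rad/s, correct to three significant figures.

252

For an in-line slider-crank, |v_piston| = rω|sinθ|·[1 + r cosθ/√(L² − r² sin²θ)].
With r = 0.0213 m, L = 0.0776 m, θ = 133.3°: the bracketed kinematic factor |dx/dθ| = 0.012523 m.
ω = v/|dx/dθ| = 3.15/0.012523 = 251.53 rad/s.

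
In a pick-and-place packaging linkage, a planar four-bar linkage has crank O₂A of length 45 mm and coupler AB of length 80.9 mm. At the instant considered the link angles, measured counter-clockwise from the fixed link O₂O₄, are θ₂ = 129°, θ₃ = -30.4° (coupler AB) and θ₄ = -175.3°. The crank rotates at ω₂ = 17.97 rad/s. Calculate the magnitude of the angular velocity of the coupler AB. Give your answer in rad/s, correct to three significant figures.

14.4

ω₂ = 17.97 rad/s
Differentiating the loop-closure r₂e^{iθ₂}+r₃e^{iθ₃}=r₁+r₄e^{iθ₄} gives r₂ω₂e^{iθ₂}+r₃ω₃e^{iθ₃}=r₄ω₄e^{iθ₄}.
Eliminating the other unknown: ω₃ = r₂ω₂ sin(θ₄−θ₂) / [r₃ sin(θ₃−θ₄)].
Numerator sine = +0.82610; denominator sine = +0.57501.
Result = 0.045·17.97·(+0.82610) / (0.0809·(+0.57501)) = +14.361 rad/s; magnitude 14.361 rad/s.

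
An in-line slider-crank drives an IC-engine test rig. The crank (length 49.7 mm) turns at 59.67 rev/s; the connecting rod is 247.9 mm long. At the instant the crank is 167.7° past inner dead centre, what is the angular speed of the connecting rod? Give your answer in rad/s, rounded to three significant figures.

ω = 374.9 rad/s (converted from 59.67 rev/s).
The rod makes angle φ with the slider axis where L sinφ = r sinθ; differentiating, L cosφ·φ̇ = r ω cosθ.
L cosφ = √(L² − r² sin²θ) = 0.24767 m.
|ω_rod| = r ω |cosθ| / √(L² − r² sin²θ) = 0.0497·374.9·0.97705/0.24767 = 73.507 rad/s.

73.5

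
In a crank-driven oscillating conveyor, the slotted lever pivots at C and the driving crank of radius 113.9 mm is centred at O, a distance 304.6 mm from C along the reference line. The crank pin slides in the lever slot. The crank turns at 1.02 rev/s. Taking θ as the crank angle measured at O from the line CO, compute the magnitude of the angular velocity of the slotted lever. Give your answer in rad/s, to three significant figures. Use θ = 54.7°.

ω = 6.409 rad/s (from 1.02 rev/s).
Crank pin A relative to C: A = (d + r cosθ, r sinθ); lever angle φ = atan2(r sinθ, d + r cosθ).
Differentiating tanφ: φ̇ = rω(d cosθ + r)/(d² + r² + 2dr cosθ).
d² + r² + 2dr cosθ = |CA|² = 0.145851 m²;  d cosθ + r = +0.28992 m.
|ω_lever| = |0.1139·6.409·+0.28992| / 0.145851 = 1.451 rad/s.

1.45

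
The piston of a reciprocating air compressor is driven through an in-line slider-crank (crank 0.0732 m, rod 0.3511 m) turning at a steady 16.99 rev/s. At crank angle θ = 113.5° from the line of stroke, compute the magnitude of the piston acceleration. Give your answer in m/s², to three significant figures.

452

ω = 2π·17 = 106.8 rad/s
x(θ) = r cosθ + √(L² − r² sin²θ); with ω constant, a = ω²·d²x/dθ².
d²x/dθ² = −r cosθ − r²(cos2θ)/√u − r⁴ sin²2θ/(4u^{3/2}),  u = L² − r² sin²θ = 0.118765 m².
Substituting r = 0.0732 m, L = 0.3511 m, θ = 113.5°: d²x/dθ² = +0.039698 m.
a = ω²·d²x/dθ² = (106.8)²·(+0.039698) = +452.4 m/s²;  |a| = 452.4 m/s².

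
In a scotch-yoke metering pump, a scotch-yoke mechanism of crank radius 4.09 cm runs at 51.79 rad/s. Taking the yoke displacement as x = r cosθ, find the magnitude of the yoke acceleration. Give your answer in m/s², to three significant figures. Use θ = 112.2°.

41.4

ω = 51.79 rad/s
x = r cosθ ⇒ ẍ = −rω² cosθ (ω constant).
|a| = rω²|cosθ| = 0.0409·(51.79)²·|cos 112.2°| = 41.45 m/s².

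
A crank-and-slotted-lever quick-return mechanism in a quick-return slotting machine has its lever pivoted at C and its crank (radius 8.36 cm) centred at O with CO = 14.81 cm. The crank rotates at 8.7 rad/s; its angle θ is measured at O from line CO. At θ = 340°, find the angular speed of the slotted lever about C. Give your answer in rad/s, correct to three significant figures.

ω = 8.7 rad/s
Crank pin A relative to C: A = (d + r cosθ, r sinθ); lever angle φ = atan2(r sinθ, d + r cosθ).
Differentiating tanφ: φ̇ = rω(d cosθ + r)/(d² + r² + 2dr cosθ).
d² + r² + 2dr cosθ = |CA|² = 0.0521915 m²;  d cosθ + r = +0.22277 m.
|ω_lever| = |0.0836·8.7·+0.22277| / 0.0521915 = 3.1044 rad/s.

3.10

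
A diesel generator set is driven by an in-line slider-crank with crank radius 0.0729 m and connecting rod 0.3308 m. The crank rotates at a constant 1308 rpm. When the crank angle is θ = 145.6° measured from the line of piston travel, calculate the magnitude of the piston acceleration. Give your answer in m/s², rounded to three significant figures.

1020

ω = 2π·1308/60 = 137 rad/s
x(θ) = r cosθ + √(L² − r² sin²θ); with ω constant, a = ω²·d²x/dθ².
d²x/dθ² = −r cosθ − r²(cos2θ)/√u − r⁴ sin²2θ/(4u^{3/2}),  u = L² − r² sin²θ = 0.107732 m².
Substituting r = 0.0729 m, L = 0.3308 m, θ = 145.6°: d²x/dθ² = +0.054122 m.
a = ω²·d²x/dθ² = (137)²·(+0.054122) = +1015.4 m/s²;  |a| = 1015.4 m/s².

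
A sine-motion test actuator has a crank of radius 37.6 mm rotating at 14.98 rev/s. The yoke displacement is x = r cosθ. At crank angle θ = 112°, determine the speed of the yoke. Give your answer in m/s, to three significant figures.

ω = 94.12 rad/s (from 14.98 rev/s).
x = r cosθ ⇒ ẋ = −rω sinθ.
|v| = rω|sinθ| = 0.0376·94.12·|sin 112°| = 3.2813 m/s.

3.28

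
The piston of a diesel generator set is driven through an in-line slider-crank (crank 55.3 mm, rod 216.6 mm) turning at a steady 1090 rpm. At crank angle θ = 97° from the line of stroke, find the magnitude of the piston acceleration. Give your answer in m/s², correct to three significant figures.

ω = 2π·1090/60 = 114.1 rad/s
x(θ) = r cosθ + √(L² − r² sin²θ); with ω constant, a = ω²·d²x/dθ².
d²x/dθ² = −r cosθ − r²(cos2θ)/√u − r⁴ sin²2θ/(4u^{3/2}),  u = L² − r² sin²θ = 0.0439029 m².
Substituting r = 0.0553 m, L = 0.2166 m, θ = 97°: d²x/dθ² = +0.020886 m.
a = ω²·d²x/dθ² = (114.1)²·(+0.020886) = +272.12 m/s²;  |a| = 272.12 m/s².

272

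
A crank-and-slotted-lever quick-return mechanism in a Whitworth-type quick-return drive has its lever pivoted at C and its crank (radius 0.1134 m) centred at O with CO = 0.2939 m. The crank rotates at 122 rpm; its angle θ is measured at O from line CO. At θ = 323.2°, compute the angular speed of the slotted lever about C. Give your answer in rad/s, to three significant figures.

3.31

ω = 12.78 rad/s (from 122 rpm).
Crank pin A relative to C: A = (d + r cosθ, r sinθ); lever angle φ = atan2(r sinθ, d + r cosθ).
Differentiating tanφ: φ̇ = rω(d cosθ + r)/(d² + r² + 2dr cosθ).
d² + r² + 2dr cosθ = |CA|² = 0.152611 m²;  d cosθ + r = +0.34873 m.
|ω_lever| = |0.1134·12.78·+0.34873| / 0.152611 = 3.3106 rad/s.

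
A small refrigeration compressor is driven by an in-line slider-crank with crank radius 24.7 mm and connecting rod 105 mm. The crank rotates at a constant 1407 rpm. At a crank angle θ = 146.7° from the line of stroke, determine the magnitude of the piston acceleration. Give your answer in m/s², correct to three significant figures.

396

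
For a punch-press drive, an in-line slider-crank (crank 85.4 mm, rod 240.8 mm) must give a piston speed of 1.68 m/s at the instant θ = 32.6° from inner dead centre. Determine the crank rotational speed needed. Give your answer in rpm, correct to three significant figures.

267

For an in-line slider-crank, |v_piston| = rω|sinθ|·[1 + r cosθ/√(L² − r² sin²θ)].
With r = 0.0854 m, L = 0.2408 m, θ = 32.6°: the bracketed kinematic factor |dx/dθ| = 0.060016 m.
ω = v/|dx/dθ| = 1.68/0.060016 = 27.992 rad/s.
N = 60ω/(2π) = 267.31 rpm.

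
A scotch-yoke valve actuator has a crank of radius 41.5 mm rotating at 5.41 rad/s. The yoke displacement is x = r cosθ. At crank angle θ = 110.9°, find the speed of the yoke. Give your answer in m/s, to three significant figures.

ω = 5.41 rad/s
x = r cosθ ⇒ ẋ = −rω sinθ.
|v| = rω|sinθ| = 0.0415·5.41·|sin 110.9°| = 0.20974 m/s.

0.210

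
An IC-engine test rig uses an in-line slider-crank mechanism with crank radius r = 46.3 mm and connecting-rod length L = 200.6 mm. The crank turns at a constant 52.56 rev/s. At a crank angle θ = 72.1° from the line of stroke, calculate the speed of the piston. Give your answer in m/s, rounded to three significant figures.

15.6

ω = 2π·52.6 = 330.2 rad/s
For an in-line slider-crank, x = r cosθ + √(L² − r² sin²θ), so v = −rω sinθ·[1 + r cosθ/√(L² − r² sin²θ)].
With r = 0.0463 m, L = 0.2006 m, θ = 72.1°: √(L² − r² sin²θ) = 0.1957 m.
v = −0.0463·330.2·0.95159·[1 + 0.0463·0.30736/0.1957] = -15.608 m/s.
|v| = 15.608 m/s.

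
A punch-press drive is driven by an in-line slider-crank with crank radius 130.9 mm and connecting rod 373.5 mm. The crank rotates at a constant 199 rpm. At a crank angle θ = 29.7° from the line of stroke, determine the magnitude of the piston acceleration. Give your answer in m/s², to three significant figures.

60.2

ω = 2π·199/60 = 20.84 rad/s
x(θ) = r cosθ + √(L² − r² sin²θ); with ω constant, a = ω²·d²x/dθ².
d²x/dθ² = −r cosθ − r²(cos2θ)/√u − r⁴ sin²2θ/(4u^{3/2}),  u = L² − r² sin²θ = 0.135296 m².
Substituting r = 0.1309 m, L = 0.3735 m, θ = 29.7°: d²x/dθ² = -0.13851 m.
a = ω²·d²x/dθ² = (20.84)²·(-0.13851) = -60.151 m/s²;  |a| = 60.151 m/s².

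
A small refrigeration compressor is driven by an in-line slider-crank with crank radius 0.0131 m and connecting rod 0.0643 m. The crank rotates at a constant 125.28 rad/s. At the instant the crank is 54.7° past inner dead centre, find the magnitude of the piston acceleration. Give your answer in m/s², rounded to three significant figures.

ω = 125.3 rad/s
x(θ) = r cosθ + √(L² − r² sin²θ); with ω constant, a = ω²·d²x/dθ².
d²x/dθ² = −r cosθ − r²(cos2θ)/√u − r⁴ sin²2θ/(4u^{3/2}),  u = L² − r² sin²θ = 0.00402018 m².
Substituting r = 0.0131 m, L = 0.0643 m, θ = 54.7°: d²x/dθ² = -0.0066966 m.
a = ω²·d²x/dθ² = (125.3)²·(-0.0066966) = -105.1 m/s²;  |a| = 105.1 m/s².

105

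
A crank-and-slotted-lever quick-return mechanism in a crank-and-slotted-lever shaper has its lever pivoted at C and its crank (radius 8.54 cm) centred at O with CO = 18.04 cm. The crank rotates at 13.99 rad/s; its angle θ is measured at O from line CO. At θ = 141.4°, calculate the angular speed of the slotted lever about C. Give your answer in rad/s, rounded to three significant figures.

ω = 13.99 rad/s
Crank pin A relative to C: A = (d + r cosθ, r sinθ); lever angle φ = atan2(r sinθ, d + r cosθ).
Differentiating tanφ: φ̇ = rω(d cosθ + r)/(d² + r² + 2dr cosθ).
d² + r² + 2dr cosθ = |CA|² = 0.0157569 m²;  d cosθ + r = -0.055586 m.
|ω_lever| = |0.0854·13.99·-0.055586| / 0.0157569 = 4.2148 rad/s.

4.21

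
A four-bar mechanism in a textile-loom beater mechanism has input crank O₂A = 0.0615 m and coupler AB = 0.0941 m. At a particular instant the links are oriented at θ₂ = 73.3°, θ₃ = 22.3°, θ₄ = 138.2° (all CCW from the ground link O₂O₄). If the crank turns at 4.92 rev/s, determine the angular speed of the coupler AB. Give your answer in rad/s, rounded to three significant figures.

20.3

ω₂ = 30.91 rad/s (from 4.92 rev/s).
Differentiating the loop-closure r₂e^{iθ₂}+r₃e^{iθ₃}=r₁+r₄e^{iθ₄} gives r₂ω₂e^{iθ₂}+r₃ω₃e^{iθ₃}=r₄ω₄e^{iθ₄}.
Eliminating the other unknown: ω₃ = r₂ω₂ sin(θ₄−θ₂) / [r₃ sin(θ₃−θ₄)].
Numerator sine = +0.90557; denominator sine = -0.89956.
Result = 0.0615·30.91·(+0.90557) / (0.0941·(-0.89956)) = -20.339 rad/s; magnitude 20.339 rad/s.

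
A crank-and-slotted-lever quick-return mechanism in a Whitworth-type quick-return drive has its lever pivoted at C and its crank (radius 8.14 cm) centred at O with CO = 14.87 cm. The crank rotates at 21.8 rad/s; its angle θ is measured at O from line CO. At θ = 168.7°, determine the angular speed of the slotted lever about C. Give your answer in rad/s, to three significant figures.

ω = 21.8 rad/s
Crank pin A relative to C: A = (d + r cosθ, r sinθ); lever angle φ = atan2(r sinθ, d + r cosθ).
Differentiating tanφ: φ̇ = rω(d cosθ + r)/(d² + r² + 2dr cosθ).
d² + r² + 2dr cosθ = |CA|² = 0.00499858 m²;  d cosθ + r = -0.064417 m.
|ω_lever| = |0.0814·21.8·-0.064417| / 0.00499858 = 22.868 rad/s.

22.9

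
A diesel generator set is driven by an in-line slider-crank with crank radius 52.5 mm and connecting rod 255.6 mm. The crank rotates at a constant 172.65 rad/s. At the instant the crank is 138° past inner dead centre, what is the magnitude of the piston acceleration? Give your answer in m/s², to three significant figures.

1130

ω = 172.7 rad/s
x(θ) = r cosθ + √(L² − r² sin²θ); with ω constant, a = ω²·d²x/dθ².
d²x/dθ² = −r cosθ − r²(cos2θ)/√u − r⁴ sin²2θ/(4u^{3/2}),  u = L² − r² sin²θ = 0.0640973 m².
Substituting r = 0.0525 m, L = 0.2556 m, θ = 138°: d²x/dθ² = +0.037761 m.
a = ω²·d²x/dθ² = (172.7)²·(+0.037761) = +1125.6 m/s²;  |a| = 1125.6 m/s².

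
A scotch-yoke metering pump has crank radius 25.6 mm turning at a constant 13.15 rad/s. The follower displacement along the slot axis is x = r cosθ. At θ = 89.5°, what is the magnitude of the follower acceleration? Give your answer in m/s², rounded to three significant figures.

ω = 13.15 rad/s
x = r cosθ ⇒ ẍ = −rω² cosθ (ω constant).
|a| = rω²|cosθ| = 0.0256·(13.15)²·|cos 89.5°| = 0.038631 m/s².

0.0386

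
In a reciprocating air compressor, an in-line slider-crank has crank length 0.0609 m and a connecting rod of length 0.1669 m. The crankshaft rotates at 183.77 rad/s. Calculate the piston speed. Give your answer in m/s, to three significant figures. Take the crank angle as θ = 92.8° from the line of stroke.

11.0

ω = 183.8 rad/s
For an in-line slider-crank, x = r cosθ + √(L² − r² sin²θ), so v = −rω sinθ·[1 + r cosθ/√(L² − r² sin²θ)].
With r = 0.0609 m, L = 0.1669 m, θ = 92.8°: √(L² − r² sin²θ) = 0.15542 m.
v = −0.0609·183.8·0.99881·[1 + 0.0609·-0.04885/0.15542] = -10.964 m/s.
|v| = 10.964 m/s.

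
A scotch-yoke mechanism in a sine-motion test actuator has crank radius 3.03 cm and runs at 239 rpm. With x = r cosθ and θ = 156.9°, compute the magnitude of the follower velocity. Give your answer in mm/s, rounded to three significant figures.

ω = 25.03 rad/s (from 239 rpm).
x = r cosθ ⇒ ẋ = −rω sinθ.
|v| = rω|sinθ| = 0.0303·25.03·|sin 156.9°| = 0.29753 m/s = 297.53 mm/s.

298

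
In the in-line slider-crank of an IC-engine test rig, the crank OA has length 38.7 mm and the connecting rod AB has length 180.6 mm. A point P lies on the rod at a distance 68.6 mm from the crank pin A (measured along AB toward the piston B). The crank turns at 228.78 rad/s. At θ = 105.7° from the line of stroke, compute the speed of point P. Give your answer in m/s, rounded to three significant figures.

ω = 228.8 rad/s.  Crank-pin speed |V_A| = rω = 8.8538 m/s, perpendicular to OA.
Rod angle: sinφ = −(r/L) sinθ ⇒ φ = -11.905°; ω_rod = −rω cosθ/√(L²−r²sin²θ) = +13.558 rad/s.
V_P = V_A + ω_rod × AP, with AP = 0.0686 m along the rod.
Components: V_Px = −rω sinθ − a·ω_rod·sinφ = -8.3316 m/s;  V_Py = rω cosθ + a·ω_rod·cosφ = -1.4858 m/s.
|V_P| = √(V_Px² + V_Py²) = 8.4631 m/s.

8.46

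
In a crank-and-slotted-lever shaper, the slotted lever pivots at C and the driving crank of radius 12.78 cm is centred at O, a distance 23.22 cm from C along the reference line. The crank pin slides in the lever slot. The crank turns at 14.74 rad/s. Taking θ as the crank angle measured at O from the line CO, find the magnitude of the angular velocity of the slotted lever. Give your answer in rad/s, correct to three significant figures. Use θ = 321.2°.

4.99

ω = 14.74 rad/s
Crank pin A relative to C: A = (d + r cosθ, r sinθ); lever angle φ = atan2(r sinθ, d + r cosθ).
Differentiating tanφ: φ̇ = rω(d cosθ + r)/(d² + r² + 2dr cosθ).
d² + r² + 2dr cosθ = |CA|² = 0.116504 m²;  d cosθ + r = +0.30876 m.
|ω_lever| = |0.1278·14.74·+0.30876| / 0.116504 = 4.9924 rad/s.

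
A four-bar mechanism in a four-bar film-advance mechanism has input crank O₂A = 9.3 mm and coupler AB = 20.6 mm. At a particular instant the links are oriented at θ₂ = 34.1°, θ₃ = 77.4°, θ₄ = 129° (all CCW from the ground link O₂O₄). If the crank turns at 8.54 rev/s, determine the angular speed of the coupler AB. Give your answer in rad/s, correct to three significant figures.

30.8

ω₂ = 53.66 rad/s (from 8.54 rev/s).
Differentiating the loop-closure r₂e^{iθ₂}+r₃e^{iθ₃}=r₁+r₄e^{iθ₄} gives r₂ω₂e^{iθ₂}+r₃ω₃e^{iθ₃}=r₄ω₄e^{iθ₄}.
Eliminating the other unknown: ω₃ = r₂ω₂ sin(θ₄−θ₂) / [r₃ sin(θ₃−θ₄)].
Numerator sine = +0.99635; denominator sine = -0.78369.
Result = 0.0093·53.66·(+0.99635) / (0.0206·(-0.78369)) = -30.798 rad/s; magnitude 30.798 rad/s.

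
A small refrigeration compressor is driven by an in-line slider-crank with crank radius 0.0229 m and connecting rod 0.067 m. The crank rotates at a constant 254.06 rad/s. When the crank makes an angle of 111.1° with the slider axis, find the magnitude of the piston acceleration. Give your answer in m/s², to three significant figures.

ω = 254.1 rad/s
x(θ) = r cosθ + √(L² − r² sin²θ); with ω constant, a = ω²·d²x/dθ².
d²x/dθ² = −r cosθ − r²(cos2θ)/√u − r⁴ sin²2θ/(4u^{3/2}),  u = L² − r² sin²θ = 0.00403255 m².
Substituting r = 0.0229 m, L = 0.067 m, θ = 111.1°: d²x/dθ² = +0.01424 m.
a = ω²·d²x/dθ² = (254.1)²·(+0.01424) = +919.17 m/s²;  |a| = 919.17 m/s².

919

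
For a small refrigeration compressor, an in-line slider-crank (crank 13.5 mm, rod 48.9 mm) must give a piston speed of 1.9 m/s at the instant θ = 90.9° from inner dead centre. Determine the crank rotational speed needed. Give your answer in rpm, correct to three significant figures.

1350

For an in-line slider-crank, |v_piston| = rω|sinθ|·[1 + r cosθ/√(L² − r² sin²θ)].
With r = 0.0135 m, L = 0.0489 m, θ = 90.9°: the bracketed kinematic factor |dx/dθ| = 0.013437 m.
ω = v/|dx/dθ| = 1.9/0.013437 = 141.4 rad/s.
N = 60ω/(2π) = 1350.2 rpm.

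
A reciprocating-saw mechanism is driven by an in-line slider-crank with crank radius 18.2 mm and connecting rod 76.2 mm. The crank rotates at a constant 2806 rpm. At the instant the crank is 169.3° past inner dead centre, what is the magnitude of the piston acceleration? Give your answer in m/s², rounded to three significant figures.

1190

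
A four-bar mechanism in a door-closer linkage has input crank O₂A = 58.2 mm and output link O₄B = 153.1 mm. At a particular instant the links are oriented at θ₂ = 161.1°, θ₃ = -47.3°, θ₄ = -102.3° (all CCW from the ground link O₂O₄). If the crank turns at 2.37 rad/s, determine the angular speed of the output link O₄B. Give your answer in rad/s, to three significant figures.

0.523

ω₂ = 2.37 rad/s
Differentiating the loop-closure r₂e^{iθ₂}+r₃e^{iθ₃}=r₁+r₄e^{iθ₄} gives r₂ω₂e^{iθ₂}+r₃ω₃e^{iθ₃}=r₄ω₄e^{iθ₄}.
Eliminating the other unknown: ω₄ = r₂ω₂ sin(θ₂−θ₃) / [r₄ sin(θ₄−θ₃)].
Numerator sine = -0.47562; denominator sine = -0.81915.
Result = 0.0582·2.37·(-0.47562) / (0.1531·(-0.81915)) = +0.52311 rad/s; magnitude 0.52311 rad/s.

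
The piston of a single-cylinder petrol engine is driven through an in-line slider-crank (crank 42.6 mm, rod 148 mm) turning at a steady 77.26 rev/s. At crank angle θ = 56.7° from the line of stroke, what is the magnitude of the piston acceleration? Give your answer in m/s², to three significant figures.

4380

ω = 2π·77.3 = 485.4 rad/s
x(θ) = r cosθ + √(L² − r² sin²θ); with ω constant, a = ω²·d²x/dθ².
d²x/dθ² = −r cosθ − r²(cos2θ)/√u − r⁴ sin²2θ/(4u^{3/2}),  u = L² − r² sin²θ = 0.0206363 m².
Substituting r = 0.0426 m, L = 0.148 m, θ = 56.7°: d²x/dθ² = -0.018605 m.
a = ω²·d²x/dθ² = (485.4)²·(-0.018605) = -4384.3 m/s²;  |a| = 4384.3 m/s².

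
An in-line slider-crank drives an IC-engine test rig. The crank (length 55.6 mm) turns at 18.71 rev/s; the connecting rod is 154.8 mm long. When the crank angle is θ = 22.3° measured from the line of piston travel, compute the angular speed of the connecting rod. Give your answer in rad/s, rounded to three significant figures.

39.4

ω = 117.6 rad/s (converted from 18.71 rev/s).
The rod makes angle φ with the slider axis where L sinφ = r sinθ; differentiating, L cosφ·φ̇ = r ω cosθ.
L cosφ = √(L² − r² sin²θ) = 0.15336 m.
|ω_rod| = r ω |cosθ| / √(L² − r² sin²θ) = 0.0556·117.6·0.92521/0.15336 = 39.434 rad/s.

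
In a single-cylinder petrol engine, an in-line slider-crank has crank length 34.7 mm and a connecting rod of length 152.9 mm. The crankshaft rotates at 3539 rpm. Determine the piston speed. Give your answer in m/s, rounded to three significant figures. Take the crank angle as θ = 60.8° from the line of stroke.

12.5

ω = 2π·3539/60 = 370.6 rad/s
For an in-line slider-crank, x = r cosθ + √(L² − r² sin²θ), so v = −rω sinθ·[1 + r cosθ/√(L² − r² sin²θ)].
With r = 0.0347 m, L = 0.1529 m, θ = 60.8°: √(L² − r² sin²θ) = 0.14987 m.
v = −0.0347·370.6·0.87292·[1 + 0.0347·0.48786/0.14987] = -12.494 m/s.
|v| = 12.494 m/s.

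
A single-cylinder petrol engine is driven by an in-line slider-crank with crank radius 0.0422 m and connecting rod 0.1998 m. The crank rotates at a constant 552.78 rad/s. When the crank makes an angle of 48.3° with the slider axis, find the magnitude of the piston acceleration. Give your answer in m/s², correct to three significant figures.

ω = 552.8 rad/s
x(θ) = r cosθ + √(L² − r² sin²θ); with ω constant, a = ω²·d²x/dθ².
d²x/dθ² = −r cosθ − r²(cos2θ)/√u − r⁴ sin²2θ/(4u^{3/2}),  u = L² − r² sin²θ = 0.0389273 m².
Substituting r = 0.0422 m, L = 0.1998 m, θ = 48.3°: d²x/dθ² = -0.027137 m.
a = ω²·d²x/dθ² = (552.8)²·(-0.027137) = -8292.2 m/s²;  |a| = 8292.2 m/s².

8290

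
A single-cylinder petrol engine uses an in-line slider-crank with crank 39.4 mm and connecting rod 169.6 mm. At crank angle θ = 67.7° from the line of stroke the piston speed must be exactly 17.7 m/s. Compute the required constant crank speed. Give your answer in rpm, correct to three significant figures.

For an in-line slider-crank, |v_piston| = rω|sinθ|·[1 + r cosθ/√(L² − r² sin²θ)].
With r = 0.0394 m, L = 0.1696 m, θ = 67.7°: the bracketed kinematic factor |dx/dθ| = 0.039744 m.
ω = v/|dx/dθ| = 17.7/0.039744 = 445.35 rad/s.
N = 60ω/(2π) = 4252.8 rpm.

4250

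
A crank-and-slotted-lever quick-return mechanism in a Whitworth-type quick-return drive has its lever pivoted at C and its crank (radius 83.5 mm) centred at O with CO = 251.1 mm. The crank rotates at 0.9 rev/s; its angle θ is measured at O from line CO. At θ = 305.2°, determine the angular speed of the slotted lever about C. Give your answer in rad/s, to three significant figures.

ω = 5.655 rad/s (from 0.9 rev/s).
Crank pin A relative to C: A = (d + r cosθ, r sinθ); lever angle φ = atan2(r sinθ, d + r cosθ).
Differentiating tanφ: φ̇ = rω(d cosθ + r)/(d² + r² + 2dr cosθ).
d² + r² + 2dr cosθ = |CA|² = 0.0941954 m²;  d cosθ + r = +0.22824 m.
|ω_lever| = |0.0835·5.655·+0.22824| / 0.0941954 = 1.1441 rad/s.

1.14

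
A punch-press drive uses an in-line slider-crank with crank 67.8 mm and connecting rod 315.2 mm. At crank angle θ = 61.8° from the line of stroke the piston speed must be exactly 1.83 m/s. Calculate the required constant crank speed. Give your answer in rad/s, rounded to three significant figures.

27.8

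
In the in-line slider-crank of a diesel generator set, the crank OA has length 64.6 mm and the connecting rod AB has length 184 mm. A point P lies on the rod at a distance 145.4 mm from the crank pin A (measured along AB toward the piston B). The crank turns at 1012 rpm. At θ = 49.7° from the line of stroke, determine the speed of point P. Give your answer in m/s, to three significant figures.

6.26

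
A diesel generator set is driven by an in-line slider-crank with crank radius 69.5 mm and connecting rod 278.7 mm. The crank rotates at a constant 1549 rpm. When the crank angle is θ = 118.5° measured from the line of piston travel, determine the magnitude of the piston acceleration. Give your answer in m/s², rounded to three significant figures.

ω = 2π·1549/60 = 162.2 rad/s
x(θ) = r cosθ + √(L² − r² sin²θ); with ω constant, a = ω²·d²x/dθ².
d²x/dθ² = −r cosθ − r²(cos2θ)/√u − r⁴ sin²2θ/(4u^{3/2}),  u = L² − r² sin²θ = 0.0739432 m².
Substituting r = 0.0695 m, L = 0.2787 m, θ = 118.5°: d²x/dθ² = +0.042633 m.
a = ω²·d²x/dθ² = (162.2)²·(+0.042633) = +1121.8 m/s²;  |a| = 1121.8 m/s².

1120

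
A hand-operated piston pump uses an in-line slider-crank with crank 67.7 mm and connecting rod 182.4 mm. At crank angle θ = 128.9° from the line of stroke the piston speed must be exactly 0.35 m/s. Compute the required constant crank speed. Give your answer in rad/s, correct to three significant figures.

For an in-line slider-crank, |v_piston| = rω|sinθ|·[1 + r cosθ/√(L² − r² sin²θ)].
With r = 0.0677 m, L = 0.1824 m, θ = 128.9°: the bracketed kinematic factor |dx/dθ| = 0.03986 m.
ω = v/|dx/dθ| = 0.35/0.03986 = 8.7807 rad/s.

8.78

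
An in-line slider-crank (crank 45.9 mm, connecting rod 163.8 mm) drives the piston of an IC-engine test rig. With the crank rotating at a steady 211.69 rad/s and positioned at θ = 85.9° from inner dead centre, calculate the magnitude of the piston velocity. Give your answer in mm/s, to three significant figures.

9890

ω = 211.7 rad/s
For an in-line slider-crank, x = r cosθ + √(L² − r² sin²θ), so v = −rω sinθ·[1 + r cosθ/√(L² − r² sin²θ)].
With r = 0.0459 m, L = 0.1638 m, θ = 85.9°: √(L² − r² sin²θ) = 0.15727 m.
v = −0.0459·211.7·0.99744·[1 + 0.0459·0.07150/0.15727] = -9.8939 m/s.
|v| = 9.8939 m/s = 9893.9 mm/s.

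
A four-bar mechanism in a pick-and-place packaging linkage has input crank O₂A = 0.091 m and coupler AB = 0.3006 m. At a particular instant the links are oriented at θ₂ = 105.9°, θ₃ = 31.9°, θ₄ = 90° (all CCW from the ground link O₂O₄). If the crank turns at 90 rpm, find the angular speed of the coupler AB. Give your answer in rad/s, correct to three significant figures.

ω₂ = 9.425 rad/s (from 90 rpm).
Differentiating the loop-closure r₂e^{iθ₂}+r₃e^{iθ₃}=r₁+r₄e^{iθ₄} gives r₂ω₂e^{iθ₂}+r₃ω₃e^{iθ₃}=r₄ω₄e^{iθ₄}.
Eliminating the other unknown: ω₃ = r₂ω₂ sin(θ₄−θ₂) / [r₃ sin(θ₃−θ₄)].
Numerator sine = -0.27396; denominator sine = -0.84897.
Result = 0.091·9.425·(-0.27396) / (0.3006·(-0.84897)) = +0.9207 rad/s; magnitude 0.9207 rad/s.

0.921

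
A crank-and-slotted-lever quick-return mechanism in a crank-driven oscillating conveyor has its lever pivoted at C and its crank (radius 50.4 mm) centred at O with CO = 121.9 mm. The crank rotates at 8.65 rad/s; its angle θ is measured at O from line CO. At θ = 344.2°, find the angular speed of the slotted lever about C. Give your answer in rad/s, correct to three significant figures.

2.50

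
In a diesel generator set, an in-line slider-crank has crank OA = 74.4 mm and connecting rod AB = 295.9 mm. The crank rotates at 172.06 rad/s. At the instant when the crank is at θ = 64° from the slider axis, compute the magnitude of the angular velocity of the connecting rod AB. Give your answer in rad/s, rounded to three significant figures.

ω = 172.1 rad/s
The rod makes angle φ with the slider axis where L sinφ = r sinθ; differentiating, L cosφ·φ̇ = r ω cosθ.
L cosφ = √(L² − r² sin²θ) = 0.28824 m.
|ω_rod| = r ω |cosθ| / √(L² − r² sin²θ) = 0.0744·172.1·0.43837/0.28824 = 19.469 rad/s.

19.5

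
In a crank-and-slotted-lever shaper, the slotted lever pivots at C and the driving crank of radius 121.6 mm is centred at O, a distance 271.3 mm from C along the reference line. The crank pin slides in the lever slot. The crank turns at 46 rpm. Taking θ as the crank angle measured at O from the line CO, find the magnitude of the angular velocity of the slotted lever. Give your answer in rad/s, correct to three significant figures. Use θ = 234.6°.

0.415

ω = 4.817 rad/s (from 46 rpm).
Crank pin A relative to C: A = (d + r cosθ, r sinθ); lever angle φ = atan2(r sinθ, d + r cosθ).
Differentiating tanφ: φ̇ = rω(d cosθ + r)/(d² + r² + 2dr cosθ).
d² + r² + 2dr cosθ = |CA|² = 0.0501692 m²;  d cosθ + r = -0.035559 m.
|ω_lever| = |0.1216·4.817·-0.035559| / 0.0501692 = 0.41518 rad/s.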